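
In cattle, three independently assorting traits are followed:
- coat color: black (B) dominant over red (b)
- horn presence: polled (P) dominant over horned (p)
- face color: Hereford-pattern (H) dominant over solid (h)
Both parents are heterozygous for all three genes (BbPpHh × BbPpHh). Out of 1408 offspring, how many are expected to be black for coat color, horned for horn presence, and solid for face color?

Trihybrid cross: BbPpHh × BbPpHh
Each trait segregates independently with a 3:1 phenotypic ratio, so each gene contributes 3/4 (dominant) or 1/4 (recessive).
Target: black (coat color), horned (horn presence), solid (face color)
Probability = product of independent per-trait probabilities
= 3/4 × 1/4 × 1/4 = 3/64
Expected count = 3/64 × 1408 = 66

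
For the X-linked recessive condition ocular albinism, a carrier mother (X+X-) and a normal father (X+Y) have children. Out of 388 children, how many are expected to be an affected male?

Cross: X+X- × X+Y
Offspring: 1 X+X+, 1 X+Y, 1 X+X-, 1 X-Y
Probability of an affected male: 1/4
Expected count = 1/4 × 388 = 97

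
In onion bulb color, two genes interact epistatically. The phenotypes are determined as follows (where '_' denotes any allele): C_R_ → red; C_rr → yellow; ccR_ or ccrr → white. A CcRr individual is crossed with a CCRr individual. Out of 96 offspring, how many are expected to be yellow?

Cross: CcRr × CCRr — consider each gene separately:
C gene: Cc × CC → 2 CC, 2 Cc → 4 C_ (out of 4)
R gene: Rr × Rr → 1 RR, 2 Rr, 1 rr → 3 R_ : 1 rr (out of 4)
Genotype classes (out of 4 × 4 = 16): C_R_ = 4×3 = 12; C_rr = 4×1 = 4
Apply the phenotype rules: C_R_ (12) → red; C_rr (4) → yellow
Phenotype counts (out of 16): 12 red, 4 yellow
yellow: 4 out of 16 → fraction 1/4
Expected count = 1/4 × 96 = 24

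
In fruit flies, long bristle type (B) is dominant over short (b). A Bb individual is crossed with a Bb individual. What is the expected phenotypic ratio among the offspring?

Punnett square for Bb × Bb:
Offspring genotypes: 1 BB, 2 Bb, 1 bb
long: 3, short: 1
Ratio: 3:1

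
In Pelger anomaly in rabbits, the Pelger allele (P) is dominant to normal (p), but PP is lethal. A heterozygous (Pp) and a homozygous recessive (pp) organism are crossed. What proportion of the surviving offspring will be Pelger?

Cross: Pp × pp
Punnett square offspring (before lethality): 2 Pp, 2 pp
No PP offspring are produced in this cross.
Pelger: 2 out of 4
Probability: 2/4 = 1/2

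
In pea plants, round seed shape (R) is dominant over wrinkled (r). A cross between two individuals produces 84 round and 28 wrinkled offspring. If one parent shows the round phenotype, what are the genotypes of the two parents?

Observed offspring: 84 round, 28 wrinkled
The observed ratio simplifies to 3:1. Wrinkled (rr) offspring appear, so each parent must contribute one r allele. The parent stated to show round carries R, so it is Rr. The other parent is then either Rr or rr: Rr × rr would give a 1:1 split, whereas Rr × Rr gives 3:1 — matching the data. So both parents are heterozygous (Rr × Rr).
Parent genotypes: Rr × Rr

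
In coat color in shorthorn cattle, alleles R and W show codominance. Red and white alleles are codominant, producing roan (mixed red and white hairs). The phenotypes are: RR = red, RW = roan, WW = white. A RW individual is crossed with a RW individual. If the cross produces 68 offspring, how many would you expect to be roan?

Punnett square for RW × RW:
Offspring genotypes: 1 RR, 2 RW, 1 WW
Phenotype counts: 1 red, 2 roan, 1 white
roan: 2 out of 4 → fraction 1/2
Expected count = 1/2 × 68 = 34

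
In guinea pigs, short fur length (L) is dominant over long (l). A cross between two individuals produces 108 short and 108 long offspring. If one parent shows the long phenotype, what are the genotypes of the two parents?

Observed offspring: 108 short, 108 long
The observed ratio simplifies to 1:1. One parent shows long, so its genotype must be ll. A 1:1 offspring split requires the other parent to be heterozygous (Ll).
Parent genotypes: ll × Ll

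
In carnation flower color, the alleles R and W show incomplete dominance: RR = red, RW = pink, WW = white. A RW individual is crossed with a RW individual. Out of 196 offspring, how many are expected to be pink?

Punnett square for RW × RW:
Offspring genotypes: 1 RR, 2 RW, 1 WW
Phenotype counts: 1 red, 2 pink, 1 white
pink: 2 out of 4 → fraction 1/2
Expected count = 1/2 × 196 = 98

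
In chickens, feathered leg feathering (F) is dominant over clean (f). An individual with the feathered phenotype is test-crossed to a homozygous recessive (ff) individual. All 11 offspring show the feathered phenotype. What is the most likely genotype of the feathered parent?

Test cross: ? × ff
All offspring are feathered.
If the unknown parent were heterozygous (Ff), about half of 11 offspring would be clean; none are. The unknown parent is most likely homozygous dominant (FF).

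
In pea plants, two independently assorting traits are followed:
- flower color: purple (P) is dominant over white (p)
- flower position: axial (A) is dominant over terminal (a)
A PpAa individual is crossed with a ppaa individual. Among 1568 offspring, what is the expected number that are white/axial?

Dihybrid cross PpAa × ppaa — consider each gene separately:
flower color: Pp × pp → 2 Pp, 2 pp → 2 P_ : 2 pp (out of 4)
flower position: Aa × aa → 2 Aa, 2 aa → 2 A_ : 2 aa (out of 4)
Combine (counts out of 4 × 4 = 16): purple/axial (P_A_) = 2×2 = 4; purple/terminal (P_aa) = 2×2 = 4; white/axial (ppA_) = 2×2 = 4; white/terminal (ppaa) = 2×2 = 4
Phenotype counts (out of 16): 4 purple/axial, 4 purple/terminal, 4 white/axial, 4 white/terminal
white/axial: 4 out of 16 → fraction 1/4
Expected count = 1/4 × 1568 = 392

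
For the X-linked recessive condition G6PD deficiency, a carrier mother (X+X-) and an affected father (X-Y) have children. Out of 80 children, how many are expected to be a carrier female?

Cross: X+X- × X-Y
Offspring: 1 X+X-, 1 X+Y, 1 X-X-, 1 X-Y
Probability of a carrier female: 1/4
Expected count = 1/4 × 80 = 20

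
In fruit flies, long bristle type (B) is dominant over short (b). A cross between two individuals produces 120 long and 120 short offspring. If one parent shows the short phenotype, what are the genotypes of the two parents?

Observed offspring: 120 long, 120 short
The observed ratio simplifies to 1:1. One parent shows short, so its genotype must be bb. A 1:1 offspring split requires the other parent to be heterozygous (Bb).
Parent genotypes: bb × Bb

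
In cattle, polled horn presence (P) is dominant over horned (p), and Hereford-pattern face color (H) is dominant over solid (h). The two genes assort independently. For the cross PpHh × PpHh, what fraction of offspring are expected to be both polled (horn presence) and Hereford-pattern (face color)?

Dihybrid cross PpHh × PpHh — consider each gene separately:
horn presence: Pp × Pp → 1 PP, 2 Pp, 1 pp → 3 P_ : 1 pp (out of 4)
face color: Hh × Hh → 1 HH, 2 Hh, 1 hh → 3 H_ : 1 hh (out of 4)
Looking for: polled (P_) and Hereford-pattern (H_)
P(polled) = 3/4, P(Hereford-pattern) = 3/4
P(both) = 3/4 × 3/4 = 9/16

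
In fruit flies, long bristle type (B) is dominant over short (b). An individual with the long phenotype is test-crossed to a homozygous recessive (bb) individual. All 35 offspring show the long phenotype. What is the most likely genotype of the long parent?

Test cross: ? × bb
All offspring are long.
If the unknown parent were heterozygous (Bb), about half of 35 offspring would be short; none are. The unknown parent is most likely homozygous dominant (BB).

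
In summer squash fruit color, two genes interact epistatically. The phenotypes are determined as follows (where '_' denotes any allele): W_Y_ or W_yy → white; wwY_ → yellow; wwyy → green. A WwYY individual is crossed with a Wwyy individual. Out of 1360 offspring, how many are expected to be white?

Cross: WwYY × Wwyy — consider each gene separately:
W gene: Ww × Ww → 1 WW, 2 Ww, 1 ww → 3 W_ : 1 ww (out of 4)
Y gene: YY × yy → 4 Yy → 4 Y_ (out of 4)
Genotype classes (out of 4 × 4 = 16): W_Y_ = 3×4 = 12; wwY_ = 1×4 = 4
Apply the phenotype rules: W_Y_ (12) → white; wwY_ (4) → yellow
Phenotype counts (out of 16): 12 white, 4 yellow
white: 12 out of 16 → fraction 3/4
Expected count = 3/4 × 1360 = 1020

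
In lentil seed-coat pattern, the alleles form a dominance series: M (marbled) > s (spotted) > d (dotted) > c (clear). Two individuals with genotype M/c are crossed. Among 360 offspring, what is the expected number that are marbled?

Cross: M/c × M/c
Allele dominance: M > s > d > c
Offspring genotypes: 1 M/M, 2 M/c, 1 c/c
Phenotype counts: 3 marbled, 1 clear
marbled: 3 out of 4 → fraction 3/4
Expected count = 3/4 × 360 = 270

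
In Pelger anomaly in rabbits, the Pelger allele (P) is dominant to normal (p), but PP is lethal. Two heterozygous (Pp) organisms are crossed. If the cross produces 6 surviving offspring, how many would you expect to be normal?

Cross: Pp × Pp
Punnett square offspring (before lethality): 1 PP, 2 Pp, 1 pp
The PP genotype is lethal (embryos die); surviving offspring: 2 Pp, 1 pp
normal: 1 out of 3 → fraction 1/3
Expected count = 1/3 × 6 = 2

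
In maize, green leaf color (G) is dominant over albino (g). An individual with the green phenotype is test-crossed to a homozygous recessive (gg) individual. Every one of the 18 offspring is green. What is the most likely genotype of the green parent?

Test cross: ? × gg
All offspring are green.
If the unknown parent were heterozygous (Gg), about half of 18 offspring would be albino; none are. The unknown parent is most likely homozygous dominant (GG).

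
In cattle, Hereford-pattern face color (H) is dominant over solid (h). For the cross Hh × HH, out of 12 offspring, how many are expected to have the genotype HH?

Punnett square for Hh × HH:
Offspring genotypes: 2 HH, 2 Hh
Total offspring: 4
Count with target: 2
Probability: 2/4 = 1/2
Expected count = 1/2 × 12 = 6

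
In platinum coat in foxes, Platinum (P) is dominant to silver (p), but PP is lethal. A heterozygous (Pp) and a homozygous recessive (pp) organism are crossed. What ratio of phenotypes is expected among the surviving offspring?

Cross: Pp × pp
Punnett square offspring (before lethality): 2 Pp, 2 pp
No PP offspring are produced in this cross.
Ratio: 1 platinum : 1 silver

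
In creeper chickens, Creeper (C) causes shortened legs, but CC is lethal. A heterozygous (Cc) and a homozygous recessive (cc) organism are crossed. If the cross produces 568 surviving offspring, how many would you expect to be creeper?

Cross: Cc × cc
Punnett square offspring (before lethality): 2 Cc, 2 cc
No CC offspring are produced in this cross.
creeper: 2 out of 4 → fraction 1/2
Expected count = 1/2 × 568 = 284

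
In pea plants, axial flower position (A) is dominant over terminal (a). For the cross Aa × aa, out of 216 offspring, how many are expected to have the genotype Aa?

Punnett square for Aa × aa:
Offspring genotypes: 2 Aa, 2 aa
Total offspring: 4
Count with target: 2
Probability: 2/4 = 1/2
Expected count = 1/2 × 216 = 108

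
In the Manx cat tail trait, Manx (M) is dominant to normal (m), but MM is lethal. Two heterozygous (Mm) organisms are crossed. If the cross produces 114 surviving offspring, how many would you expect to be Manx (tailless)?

Cross: Mm × Mm
Punnett square offspring (before lethality): 1 MM, 2 Mm, 1 mm
The MM genotype is lethal (embryos die); surviving offspring: 2 Mm, 1 mm
Manx (tailless): 2 out of 3 → fraction 2/3
Expected count = 2/3 × 114 = 76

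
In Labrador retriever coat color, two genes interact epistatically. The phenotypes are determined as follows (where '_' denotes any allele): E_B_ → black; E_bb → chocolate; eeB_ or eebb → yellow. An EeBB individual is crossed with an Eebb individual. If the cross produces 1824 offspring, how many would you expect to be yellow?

Cross: EeBB × Eebb — consider each gene separately:
E gene: Ee × Ee → 1 EE, 2 Ee, 1 ee → 3 E_ : 1 ee (out of 4)
B gene: BB × bb → 4 Bb → 4 B_ (out of 4)
Genotype classes (out of 4 × 4 = 16): E_B_ = 3×4 = 12; eeB_ = 1×4 = 4
Apply the phenotype rules: E_B_ (12) → black; eeB_ (4) → yellow
Phenotype counts (out of 16): 12 black, 4 yellow
yellow: 4 out of 16 → fraction 1/4
Expected count = 1/4 × 1824 = 456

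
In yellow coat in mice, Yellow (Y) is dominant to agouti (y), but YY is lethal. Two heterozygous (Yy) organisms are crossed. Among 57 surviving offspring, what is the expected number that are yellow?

Cross: Yy × Yy
Punnett square offspring (before lethality): 1 YY, 2 Yy, 1 yy
The YY genotype is lethal (embryos die); surviving offspring: 2 Yy, 1 yy
yellow: 2 out of 3 → fraction 2/3
Expected count = 2/3 × 57 = 38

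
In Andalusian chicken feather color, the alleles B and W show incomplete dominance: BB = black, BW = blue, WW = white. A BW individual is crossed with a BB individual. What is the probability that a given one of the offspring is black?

Punnett square for BW × BB:
Offspring genotypes: 2 BB, 2 BW
Phenotype counts: 2 black, 2 blue
black: 2 out of 4
Probability: 2/4 = 1/2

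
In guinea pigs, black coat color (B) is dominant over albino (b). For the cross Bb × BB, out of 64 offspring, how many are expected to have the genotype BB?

Punnett square for Bb × BB:
Offspring genotypes: 2 BB, 2 Bb
Total offspring: 4
Count with target: 2
Probability: 2/4 = 1/2
Expected count = 1/2 × 64 = 32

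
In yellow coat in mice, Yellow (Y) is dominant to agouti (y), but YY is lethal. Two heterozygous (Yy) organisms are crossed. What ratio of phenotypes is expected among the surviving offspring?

Cross: Yy × Yy
Punnett square offspring (before lethality): 1 YY, 2 Yy, 1 yy
The YY genotype is lethal (embryos die); surviving offspring: 2 Yy, 1 yy
Ratio: 2 yellow : 1 agouti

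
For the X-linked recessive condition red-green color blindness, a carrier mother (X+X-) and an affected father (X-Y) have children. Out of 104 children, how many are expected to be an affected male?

Cross: X+X- × X-Y
Offspring: 1 X+X-, 1 X+Y, 1 X-X-, 1 X-Y
Probability of an affected male: 1/4
Expected count = 1/4 × 104 = 26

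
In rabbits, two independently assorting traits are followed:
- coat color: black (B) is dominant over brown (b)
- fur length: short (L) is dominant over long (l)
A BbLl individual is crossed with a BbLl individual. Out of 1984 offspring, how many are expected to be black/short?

Dihybrid cross BbLl × BbLl — consider each gene separately:
coat color: Bb × Bb → 1 BB, 2 Bb, 1 bb → 3 B_ : 1 bb (out of 4)
fur length: Ll × Ll → 1 LL, 2 Ll, 1 ll → 3 L_ : 1 ll (out of 4)
Combine (counts out of 4 × 4 = 16): black/short (B_L_) = 3×3 = 9; black/long (B_ll) = 3×1 = 3; brown/short (bbL_) = 1×3 = 3; brown/long (bbll) = 1×1 = 1
Phenotype counts (out of 16): 9 black/short, 3 black/long, 3 brown/short, 1 brown/long
black/short: 9 out of 16 → fraction 9/16
Expected count = 9/16 × 1984 = 1116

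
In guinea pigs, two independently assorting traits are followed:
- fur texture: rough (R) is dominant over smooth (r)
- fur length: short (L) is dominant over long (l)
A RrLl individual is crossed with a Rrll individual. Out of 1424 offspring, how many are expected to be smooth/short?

Dihybrid cross RrLl × Rrll — consider each gene separately:
fur texture: Rr × Rr → 1 RR, 2 Rr, 1 rr → 3 R_ : 1 rr (out of 4)
fur length: Ll × ll → 2 Ll, 2 ll → 2 L_ : 2 ll (out of 4)
Combine (counts out of 4 × 4 = 16): rough/short (R_L_) = 3×2 = 6; rough/long (R_ll) = 3×2 = 6; smooth/short (rrL_) = 1×2 = 2; smooth/long (rrll) = 1×2 = 2
Phenotype counts (out of 16): 6 rough/short, 6 rough/long, 2 smooth/short, 2 smooth/long
smooth/short: 2 out of 16 → fraction 1/8
Expected count = 1/8 × 1424 = 178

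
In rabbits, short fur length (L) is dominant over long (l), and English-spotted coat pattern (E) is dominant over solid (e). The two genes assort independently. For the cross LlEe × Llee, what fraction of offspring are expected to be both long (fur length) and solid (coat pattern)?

Dihybrid cross LlEe × Llee — consider each gene separately:
fur length: Ll × Ll → 1 LL, 2 Ll, 1 ll → 3 L_ : 1 ll (out of 4)
coat pattern: Ee × ee → 2 Ee, 2 ee → 2 E_ : 2 ee (out of 4)
Looking for: long (ll) and solid (ee)
P(long) = 1/4, P(solid) = 2/4
P(both) = 1/4 × 2/4 = 2/16 = 1/8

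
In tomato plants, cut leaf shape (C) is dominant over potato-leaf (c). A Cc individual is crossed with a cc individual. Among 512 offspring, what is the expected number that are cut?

Punnett square for Cc × cc:
Offspring genotypes: 2 Cc, 2 cc
cut: 2, potato-leaf: 2
cut: 2 out of 4 → fraction 1/2
Expected count = 1/2 × 512 = 256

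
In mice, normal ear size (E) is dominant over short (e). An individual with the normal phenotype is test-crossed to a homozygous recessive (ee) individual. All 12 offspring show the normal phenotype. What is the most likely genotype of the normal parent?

Test cross: ? × ee
All offspring are normal.
If the unknown parent were heterozygous (Ee), about half of 12 offspring would be short; none are. The unknown parent is most likely homozygous dominant (EE).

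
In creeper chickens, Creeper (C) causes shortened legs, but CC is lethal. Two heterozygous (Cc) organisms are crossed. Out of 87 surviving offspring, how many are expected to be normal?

Cross: Cc × Cc
Punnett square offspring (before lethality): 1 CC, 2 Cc, 1 cc
The CC genotype is lethal (embryos die); surviving offspring: 2 Cc, 1 cc
normal: 1 out of 3 → fraction 1/3
Expected count = 1/3 × 87 = 29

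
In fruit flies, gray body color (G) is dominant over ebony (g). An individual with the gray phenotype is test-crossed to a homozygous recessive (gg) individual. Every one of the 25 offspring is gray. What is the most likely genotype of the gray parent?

Test cross: ? × gg
All offspring are gray.
If the unknown parent were heterozygous (Gg), about half of 25 offspring would be ebony; none are. The unknown parent is most likely homozygous dominant (GG).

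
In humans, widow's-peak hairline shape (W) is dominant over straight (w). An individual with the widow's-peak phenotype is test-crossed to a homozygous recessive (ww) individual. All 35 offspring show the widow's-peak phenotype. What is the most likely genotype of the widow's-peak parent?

Test cross: ? × ww
All offspring are widow's-peak.
If the unknown parent were heterozygous (Ww), about half of 35 offspring would be straight; none are. The unknown parent is most likely homozygous dominant (WW).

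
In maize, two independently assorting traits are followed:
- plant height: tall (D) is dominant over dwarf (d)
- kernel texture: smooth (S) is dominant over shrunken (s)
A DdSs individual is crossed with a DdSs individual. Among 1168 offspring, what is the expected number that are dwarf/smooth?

Dihybrid cross DdSs × DdSs — consider each gene separately:
plant height: Dd × Dd → 1 DD, 2 Dd, 1 dd → 3 D_ : 1 dd (out of 4)
kernel texture: Ss × Ss → 1 SS, 2 Ss, 1 ss → 3 S_ : 1 ss (out of 4)
Combine (counts out of 4 × 4 = 16): tall/smooth (D_S_) = 3×3 = 9; tall/shrunken (D_ss) = 3×1 = 3; dwarf/smooth (ddS_) = 1×3 = 3; dwarf/shrunken (ddss) = 1×1 = 1
Phenotype counts (out of 16): 9 tall/smooth, 3 tall/shrunken, 3 dwarf/smooth, 1 dwarf/shrunken
dwarf/smooth: 3 out of 16 → fraction 3/16
Expected count = 3/16 × 1168 = 219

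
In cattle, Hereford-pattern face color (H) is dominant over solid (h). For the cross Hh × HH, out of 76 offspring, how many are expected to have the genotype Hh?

Punnett square for Hh × HH:
Offspring genotypes: 2 HH, 2 Hh
Total offspring: 4
Count with target: 2
Probability: 2/4 = 1/2
Expected count = 1/2 × 76 = 38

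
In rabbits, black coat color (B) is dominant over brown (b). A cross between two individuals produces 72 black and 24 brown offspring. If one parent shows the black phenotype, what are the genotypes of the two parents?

Observed offspring: 72 black, 24 brown
The observed ratio simplifies to 3:1. Brown (bb) offspring appear, so each parent must contribute one b allele. The parent stated to show black carries B, so it is Bb. The other parent is then either Bb or bb: Bb × bb would give a 1:1 split, whereas Bb × Bb gives 3:1 — matching the data. So both parents are heterozygous (Bb × Bb).
Parent genotypes: Bb × Bb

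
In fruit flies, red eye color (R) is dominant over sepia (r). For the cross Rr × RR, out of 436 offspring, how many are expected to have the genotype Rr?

Punnett square for Rr × RR:
Offspring genotypes: 2 RR, 2 Rr
Total offspring: 4
Count with target: 2
Probability: 2/4 = 1/2
Expected count = 1/2 × 436 = 218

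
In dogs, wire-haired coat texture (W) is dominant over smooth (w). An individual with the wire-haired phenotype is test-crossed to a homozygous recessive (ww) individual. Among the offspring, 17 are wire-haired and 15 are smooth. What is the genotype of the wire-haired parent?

Test cross: ? × ww
Offspring: 17 wire-haired, 15 smooth — approximately 1:1.
A 1:1 ratio in a test cross indicates the unknown parent is heterozygous (Ww).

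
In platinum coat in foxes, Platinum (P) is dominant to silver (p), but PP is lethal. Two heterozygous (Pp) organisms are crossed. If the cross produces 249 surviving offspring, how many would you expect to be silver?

Cross: Pp × Pp
Punnett square offspring (before lethality): 1 PP, 2 Pp, 1 pp
The PP genotype is lethal (embryos die); surviving offspring: 2 Pp, 1 pp
silver: 1 out of 3 → fraction 1/3
Expected count = 1/3 × 249 = 83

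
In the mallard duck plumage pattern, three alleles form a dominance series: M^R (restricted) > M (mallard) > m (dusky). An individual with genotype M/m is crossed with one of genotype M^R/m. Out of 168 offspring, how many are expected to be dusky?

Cross: M/m × M^R/m
Allele dominance: M^R > M > m
Offspring genotypes: 1 M^R/M, 1 M/m, 1 M^R/m, 1 m/m
Phenotype counts: 2 restricted, 1 mallard, 1 dusky
dusky: 1 out of 4 → fraction 1/4
Expected count = 1/4 × 168 = 42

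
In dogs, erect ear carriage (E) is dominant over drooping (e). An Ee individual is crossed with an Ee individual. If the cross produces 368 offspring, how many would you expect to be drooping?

Punnett square for Ee × Ee:
Offspring genotypes: 1 EE, 2 Ee, 1 ee
erect: 3, drooping: 1
drooping: 1 out of 4 → fraction 1/4
Expected count = 1/4 × 368 = 92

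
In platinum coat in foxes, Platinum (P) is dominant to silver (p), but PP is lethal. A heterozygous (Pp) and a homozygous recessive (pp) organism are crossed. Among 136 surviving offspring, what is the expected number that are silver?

Cross: Pp × pp
Punnett square offspring (before lethality): 2 Pp, 2 pp
No PP offspring are produced in this cross.
silver: 2 out of 4 → fraction 1/2
Expected count = 1/2 × 136 = 68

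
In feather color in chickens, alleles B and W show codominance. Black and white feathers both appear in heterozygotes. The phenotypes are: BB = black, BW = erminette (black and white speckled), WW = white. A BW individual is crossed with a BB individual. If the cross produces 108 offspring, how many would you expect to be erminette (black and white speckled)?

Punnett square for BW × BB:
Offspring genotypes: 2 BB, 2 BW
Phenotype counts: 2 black, 2 erminette (black and white speckled)
erminette (black and white speckled): 2 out of 4 → fraction 1/2
Expected count = 1/2 × 108 = 54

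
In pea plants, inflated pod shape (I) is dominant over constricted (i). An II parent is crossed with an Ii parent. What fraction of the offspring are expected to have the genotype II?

Punnett square for II × Ii:
Offspring genotypes: 2 II, 2 Ii
Total offspring: 4
Count with target: 2
Probability: 2/4 = 1/2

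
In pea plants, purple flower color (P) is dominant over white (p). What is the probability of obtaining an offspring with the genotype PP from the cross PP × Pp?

Punnett square for PP × Pp:
Offspring genotypes: 2 PP, 2 Pp
Total offspring: 4
Count with target: 2
Probability: 2/4 = 1/2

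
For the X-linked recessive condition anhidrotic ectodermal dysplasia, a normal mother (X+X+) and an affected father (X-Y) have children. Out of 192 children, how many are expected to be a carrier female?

Cross: X+X+ × X-Y
Offspring: 2 X+X-, 2 X+Y
Probability of a carrier female: 2/4 = 1/2
Expected count = 1/2 × 192 = 96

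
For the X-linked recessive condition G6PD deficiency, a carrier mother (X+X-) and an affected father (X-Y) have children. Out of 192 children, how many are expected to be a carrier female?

Cross: X+X- × X-Y
Offspring: 1 X+X-, 1 X+Y, 1 X-X-, 1 X-Y
Probability of a carrier female: 1/4
Expected count = 1/4 × 192 = 48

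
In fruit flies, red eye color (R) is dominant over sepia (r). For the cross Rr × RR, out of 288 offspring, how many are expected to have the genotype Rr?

Punnett square for Rr × RR:
Offspring genotypes: 2 RR, 2 Rr
Total offspring: 4
Count with target: 2
Probability: 2/4 = 1/2
Expected count = 1/2 × 288 = 144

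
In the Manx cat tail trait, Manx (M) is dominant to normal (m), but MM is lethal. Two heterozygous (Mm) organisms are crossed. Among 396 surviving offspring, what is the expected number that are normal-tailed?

Cross: Mm × Mm
Punnett square offspring (before lethality): 1 MM, 2 Mm, 1 mm
The MM genotype is lethal (embryos die); surviving offspring: 2 Mm, 1 mm
normal-tailed: 1 out of 3 → fraction 1/3
Expected count = 1/3 × 396 = 132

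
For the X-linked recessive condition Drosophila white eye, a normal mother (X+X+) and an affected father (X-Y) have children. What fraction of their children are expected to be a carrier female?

Cross: X+X+ × X-Y
Offspring: 2 X+X-, 2 X+Y
Probability of a carrier female: 2/4 = 1/2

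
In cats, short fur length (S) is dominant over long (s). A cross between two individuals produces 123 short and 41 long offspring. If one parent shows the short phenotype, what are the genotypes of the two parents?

Observed offspring: 123 short, 41 long
The observed ratio simplifies to 3:1. Long (ss) offspring appear, so each parent must contribute one s allele. The parent stated to show short carries S, so it is Ss. The other parent is then either Ss or ss: Ss × ss would give a 1:1 split, whereas Ss × Ss gives 3:1 — matching the data. So both parents are heterozygous (Ss × Ss).
Parent genotypes: Ss × Ss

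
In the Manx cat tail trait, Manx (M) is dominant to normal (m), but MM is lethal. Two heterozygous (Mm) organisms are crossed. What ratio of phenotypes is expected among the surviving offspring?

Cross: Mm × Mm
Punnett square offspring (before lethality): 1 MM, 2 Mm, 1 mm
The MM genotype is lethal (embryos die); surviving offspring: 2 Mm, 1 mm
Ratio: 2 Manx (tailless) : 1 normal-tailed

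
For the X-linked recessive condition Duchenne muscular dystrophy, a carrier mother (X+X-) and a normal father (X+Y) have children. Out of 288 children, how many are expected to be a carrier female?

Cross: X+X- × X+Y
Offspring: 1 X+X+, 1 X+Y, 1 X+X-, 1 X-Y
Probability of a carrier female: 1/4
Expected count = 1/4 × 288 = 72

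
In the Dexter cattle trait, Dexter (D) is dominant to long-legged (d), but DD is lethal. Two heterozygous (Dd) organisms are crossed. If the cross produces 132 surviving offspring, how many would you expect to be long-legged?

Cross: Dd × Dd
Punnett square offspring (before lethality): 1 DD, 2 Dd, 1 dd
The DD genotype is lethal (embryos die); surviving offspring: 2 Dd, 1 dd
long-legged: 1 out of 3 → fraction 1/3
Expected count = 1/3 × 132 = 44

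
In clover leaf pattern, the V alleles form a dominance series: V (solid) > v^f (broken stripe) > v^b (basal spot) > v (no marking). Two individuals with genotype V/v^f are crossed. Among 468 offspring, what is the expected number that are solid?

Cross: V/v^f × V/v^f
Allele dominance: V > v^f > v^b > v
Offspring genotypes: 1 V/V, 2 V/v^f, 1 v^f/v^f
Phenotype counts: 3 solid, 1 broken stripe
solid: 3 out of 4 → fraction 3/4
Expected count = 3/4 × 468 = 351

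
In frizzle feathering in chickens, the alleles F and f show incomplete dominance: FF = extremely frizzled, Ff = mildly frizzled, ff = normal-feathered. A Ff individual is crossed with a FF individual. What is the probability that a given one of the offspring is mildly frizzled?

Punnett square for Ff × FF:
Offspring genotypes: 2 FF, 2 Ff
Phenotype counts: 2 extremely frizzled, 2 mildly frizzled
mildly frizzled: 2 out of 4
Probability: 2/4 = 1/2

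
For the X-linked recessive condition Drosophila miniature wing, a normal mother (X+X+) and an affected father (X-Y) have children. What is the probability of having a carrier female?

Cross: X+X+ × X-Y
Offspring: 2 X+X-, 2 X+Y
Probability of a carrier female: 2/4 = 1/2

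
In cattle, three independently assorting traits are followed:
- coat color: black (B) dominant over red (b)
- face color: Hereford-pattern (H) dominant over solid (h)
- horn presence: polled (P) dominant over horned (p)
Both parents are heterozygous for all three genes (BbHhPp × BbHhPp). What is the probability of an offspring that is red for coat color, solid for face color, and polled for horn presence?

Trihybrid cross: BbHhPp × BbHhPp
Each trait segregates independently with a 3:1 phenotypic ratio, so each gene contributes 3/4 (dominant) or 1/4 (recessive).
Target: red (coat color), solid (face color), polled (horn presence)
Probability = product of independent per-trait probabilities
= 1/4 × 1/4 × 3/4 = 3/64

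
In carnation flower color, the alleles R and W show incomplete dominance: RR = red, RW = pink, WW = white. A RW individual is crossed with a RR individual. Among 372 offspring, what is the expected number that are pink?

Punnett square for RW × RR:
Offspring genotypes: 2 RR, 2 RW
Phenotype counts: 2 red, 2 pink
pink: 2 out of 4 → fraction 1/2
Expected count = 1/2 × 372 = 186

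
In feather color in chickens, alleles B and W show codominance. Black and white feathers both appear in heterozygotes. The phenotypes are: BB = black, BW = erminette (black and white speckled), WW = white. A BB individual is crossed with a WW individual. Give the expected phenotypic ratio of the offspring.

Punnett square for BB × WW:
Offspring genotypes: 4 BW
Phenotype counts: 4 erminette (black and white speckled)
Ratio: all erminette (black and white speckled)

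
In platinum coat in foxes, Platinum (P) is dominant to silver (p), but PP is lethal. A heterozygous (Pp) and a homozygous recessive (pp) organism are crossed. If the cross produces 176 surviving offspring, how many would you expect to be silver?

Cross: Pp × pp
Punnett square offspring (before lethality): 2 Pp, 2 pp
No PP offspring are produced in this cross.
silver: 2 out of 4 → fraction 1/2
Expected count = 1/2 × 176 = 88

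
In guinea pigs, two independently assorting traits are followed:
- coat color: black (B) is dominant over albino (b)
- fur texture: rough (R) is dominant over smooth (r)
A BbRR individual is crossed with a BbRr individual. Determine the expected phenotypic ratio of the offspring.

Dihybrid cross BbRR × BbRr — consider each gene separately:
coat color: Bb × Bb → 1 BB, 2 Bb, 1 bb → 3 B_ : 1 bb (out of 4)
fur texture: RR × Rr → 2 RR, 2 Rr → 4 R_ (out of 4)
Combine (counts out of 4 × 4 = 16): black/rough (B_R_) = 3×4 = 12; albino/rough (bbR_) = 1×4 = 4
Phenotype counts (out of 16): 12 black/rough, 4 albino/rough
Ratio: 3 black/rough : 1 albino/rough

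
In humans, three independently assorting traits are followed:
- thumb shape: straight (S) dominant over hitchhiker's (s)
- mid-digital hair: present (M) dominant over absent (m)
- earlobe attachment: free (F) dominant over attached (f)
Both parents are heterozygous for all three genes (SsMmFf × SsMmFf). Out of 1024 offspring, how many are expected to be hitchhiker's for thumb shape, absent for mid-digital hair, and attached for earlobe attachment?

Trihybrid cross: SsMmFf × SsMmFf
Each trait segregates independently with a 3:1 phenotypic ratio, so each gene contributes 3/4 (dominant) or 1/4 (recessive).
Target: hitchhiker's (thumb shape), absent (mid-digital hair), attached (earlobe attachment)
Probability = product of independent per-trait probabilities
= 1/4 × 1/4 × 1/4 = 1/64
Expected count = 1/64 × 1024 = 16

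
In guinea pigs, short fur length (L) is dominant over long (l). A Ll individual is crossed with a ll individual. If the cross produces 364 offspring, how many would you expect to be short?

Punnett square for Ll × ll:
Offspring genotypes: 2 Ll, 2 ll
short: 2, long: 2
short: 2 out of 4 → fraction 1/2
Expected count = 1/2 × 364 = 182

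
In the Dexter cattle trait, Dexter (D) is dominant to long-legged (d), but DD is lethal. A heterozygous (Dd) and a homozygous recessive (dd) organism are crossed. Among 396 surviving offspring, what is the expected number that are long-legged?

Cross: Dd × dd
Punnett square offspring (before lethality): 2 Dd, 2 dd
No DD offspring are produced in this cross.
long-legged: 2 out of 4 → fraction 1/2
Expected count = 1/2 × 396 = 198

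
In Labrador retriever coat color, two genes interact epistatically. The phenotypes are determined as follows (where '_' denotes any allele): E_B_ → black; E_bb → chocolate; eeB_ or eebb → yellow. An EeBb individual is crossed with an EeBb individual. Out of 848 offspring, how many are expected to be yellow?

Cross: EeBb × EeBb — consider each gene separately:
E gene: Ee × Ee → 1 EE, 2 Ee, 1 ee → 3 E_ : 1 ee (out of 4)
B gene: Bb × Bb → 1 BB, 2 Bb, 1 bb → 3 B_ : 1 bb (out of 4)
Genotype classes (out of 4 × 4 = 16): E_B_ = 3×3 = 9; E_bb = 3×1 = 3; eeB_ = 1×3 = 3; eebb = 1×1 = 1
Apply the phenotype rules: E_B_ (9) → black; E_bb (3) → chocolate; eeB_ (3) + eebb (1) → yellow
Phenotype counts (out of 16): 9 black, 3 chocolate, 4 yellow
yellow: 4 out of 16 → fraction 1/4
Expected count = 1/4 × 848 = 212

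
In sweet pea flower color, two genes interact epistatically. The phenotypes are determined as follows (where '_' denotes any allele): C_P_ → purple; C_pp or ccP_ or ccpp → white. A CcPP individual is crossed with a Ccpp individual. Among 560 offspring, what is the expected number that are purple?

Cross: CcPP × Ccpp — consider each gene separately:
C gene: Cc × Cc → 1 CC, 2 Cc, 1 cc → 3 C_ : 1 cc (out of 4)
P gene: PP × pp → 4 Pp → 4 P_ (out of 4)
Genotype classes (out of 4 × 4 = 16): C_P_ = 3×4 = 12; ccP_ = 1×4 = 4
Apply the phenotype rules: C_P_ (12) → purple; ccP_ (4) → white
Phenotype counts (out of 16): 12 purple, 4 white
purple: 12 out of 16 → fraction 3/4
Expected count = 3/4 × 560 = 420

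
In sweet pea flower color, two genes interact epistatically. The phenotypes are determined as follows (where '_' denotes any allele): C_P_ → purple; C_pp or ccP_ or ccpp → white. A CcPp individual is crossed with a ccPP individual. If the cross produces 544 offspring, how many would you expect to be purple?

Cross: CcPp × ccPP — consider each gene separately:
C gene: Cc × cc → 2 Cc, 2 cc → 2 C_ : 2 cc (out of 4)
P gene: Pp × PP → 2 PP, 2 Pp → 4 P_ (out of 4)
Genotype classes (out of 4 × 4 = 16): C_P_ = 2×4 = 8; ccP_ = 2×4 = 8
Apply the phenotype rules: C_P_ (8) → purple; ccP_ (8) → white
Phenotype counts (out of 16): 8 purple, 8 white
purple: 8 out of 16 → fraction 1/2
Expected count = 1/2 × 544 = 272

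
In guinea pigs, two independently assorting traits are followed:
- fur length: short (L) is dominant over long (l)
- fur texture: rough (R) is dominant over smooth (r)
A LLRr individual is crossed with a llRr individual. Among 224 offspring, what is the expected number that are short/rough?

Dihybrid cross LLRr × llRr — consider each gene separately:
fur length: LL × ll → 4 Ll → 4 L_ (out of 4)
fur texture: Rr × Rr → 1 RR, 2 Rr, 1 rr → 3 R_ : 1 rr (out of 4)
Combine (counts out of 4 × 4 = 16): short/rough (L_R_) = 4×3 = 12; short/smooth (L_rr) = 4×1 = 4
Phenotype counts (out of 16): 12 short/rough, 4 short/smooth
short/rough: 12 out of 16 → fraction 3/4
Expected count = 3/4 × 224 = 168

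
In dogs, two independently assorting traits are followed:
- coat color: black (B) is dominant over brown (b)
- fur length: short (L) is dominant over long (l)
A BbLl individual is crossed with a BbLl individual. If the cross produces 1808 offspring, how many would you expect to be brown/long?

Dihybrid cross BbLl × BbLl — consider each gene separately:
coat color: Bb × Bb → 1 BB, 2 Bb, 1 bb → 3 B_ : 1 bb (out of 4)
fur length: Ll × Ll → 1 LL, 2 Ll, 1 ll → 3 L_ : 1 ll (out of 4)
Combine (counts out of 4 × 4 = 16): black/short (B_L_) = 3×3 = 9; black/long (B_ll) = 3×1 = 3; brown/short (bbL_) = 1×3 = 3; brown/long (bbll) = 1×1 = 1
Phenotype counts (out of 16): 9 black/short, 3 black/long, 3 brown/short, 1 brown/long
brown/long: 1 out of 16 → fraction 1/16
Expected count = 1/16 × 1808 = 113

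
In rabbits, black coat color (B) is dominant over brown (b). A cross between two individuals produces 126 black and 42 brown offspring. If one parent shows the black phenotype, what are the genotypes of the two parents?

Observed offspring: 126 black, 42 brown
The observed ratio simplifies to 3:1. Brown (bb) offspring appear, so each parent must contribute one b allele. The parent stated to show black carries B, so it is Bb. The other parent is then either Bb or bb: Bb × bb would give a 1:1 split, whereas Bb × Bb gives 3:1 — matching the data. So both parents are heterozygous (Bb × Bb).
Parent genotypes: Bb × Bb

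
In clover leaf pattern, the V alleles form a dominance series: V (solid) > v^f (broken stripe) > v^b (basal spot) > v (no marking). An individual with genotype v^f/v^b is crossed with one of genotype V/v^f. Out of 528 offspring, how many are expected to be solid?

Cross: v^f/v^b × V/v^f
Allele dominance: V > v^f > v^b > v
Offspring genotypes: 1 V/v^f, 1 v^f/v^f, 1 V/v^b, 1 v^f/v^b
Phenotype counts: 2 solid, 2 broken stripe
solid: 2 out of 4 → fraction 1/2
Expected count = 1/2 × 528 = 264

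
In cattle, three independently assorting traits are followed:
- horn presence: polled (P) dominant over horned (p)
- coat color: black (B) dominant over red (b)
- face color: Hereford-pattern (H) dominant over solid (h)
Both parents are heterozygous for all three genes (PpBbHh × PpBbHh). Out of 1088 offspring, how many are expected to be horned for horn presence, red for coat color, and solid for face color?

Trihybrid cross: PpBbHh × PpBbHh
Each trait segregates independently with a 3:1 phenotypic ratio, so each gene contributes 3/4 (dominant) or 1/4 (recessive).
Target: horned (horn presence), red (coat color), solid (face color)
Probability = product of independent per-trait probabilities
= 1/4 × 1/4 × 1/4 = 1/64
Expected count = 1/64 × 1088 = 17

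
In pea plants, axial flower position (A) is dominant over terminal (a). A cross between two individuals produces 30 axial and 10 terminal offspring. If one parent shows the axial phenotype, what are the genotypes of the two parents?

Observed offspring: 30 axial, 10 terminal
The observed ratio simplifies to 3:1. Terminal (aa) offspring appear, so each parent must contribute one a allele. The parent stated to show axial carries A, so it is Aa. The other parent is then either Aa or aa: Aa × aa would give a 1:1 split, whereas Aa × Aa gives 3:1 — matching the data. So both parents are heterozygous (Aa × Aa).
Parent genotypes: Aa × Aa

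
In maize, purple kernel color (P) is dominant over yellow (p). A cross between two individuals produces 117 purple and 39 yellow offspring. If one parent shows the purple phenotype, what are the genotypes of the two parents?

Observed offspring: 117 purple, 39 yellow
The observed ratio simplifies to 3:1. Yellow (pp) offspring appear, so each parent must contribute one p allele. The parent stated to show purple carries P, so it is Pp. The other parent is then either Pp or pp: Pp × pp would give a 1:1 split, whereas Pp × Pp gives 3:1 — matching the data. So both parents are heterozygous (Pp × Pp).
Parent genotypes: Pp × Pp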